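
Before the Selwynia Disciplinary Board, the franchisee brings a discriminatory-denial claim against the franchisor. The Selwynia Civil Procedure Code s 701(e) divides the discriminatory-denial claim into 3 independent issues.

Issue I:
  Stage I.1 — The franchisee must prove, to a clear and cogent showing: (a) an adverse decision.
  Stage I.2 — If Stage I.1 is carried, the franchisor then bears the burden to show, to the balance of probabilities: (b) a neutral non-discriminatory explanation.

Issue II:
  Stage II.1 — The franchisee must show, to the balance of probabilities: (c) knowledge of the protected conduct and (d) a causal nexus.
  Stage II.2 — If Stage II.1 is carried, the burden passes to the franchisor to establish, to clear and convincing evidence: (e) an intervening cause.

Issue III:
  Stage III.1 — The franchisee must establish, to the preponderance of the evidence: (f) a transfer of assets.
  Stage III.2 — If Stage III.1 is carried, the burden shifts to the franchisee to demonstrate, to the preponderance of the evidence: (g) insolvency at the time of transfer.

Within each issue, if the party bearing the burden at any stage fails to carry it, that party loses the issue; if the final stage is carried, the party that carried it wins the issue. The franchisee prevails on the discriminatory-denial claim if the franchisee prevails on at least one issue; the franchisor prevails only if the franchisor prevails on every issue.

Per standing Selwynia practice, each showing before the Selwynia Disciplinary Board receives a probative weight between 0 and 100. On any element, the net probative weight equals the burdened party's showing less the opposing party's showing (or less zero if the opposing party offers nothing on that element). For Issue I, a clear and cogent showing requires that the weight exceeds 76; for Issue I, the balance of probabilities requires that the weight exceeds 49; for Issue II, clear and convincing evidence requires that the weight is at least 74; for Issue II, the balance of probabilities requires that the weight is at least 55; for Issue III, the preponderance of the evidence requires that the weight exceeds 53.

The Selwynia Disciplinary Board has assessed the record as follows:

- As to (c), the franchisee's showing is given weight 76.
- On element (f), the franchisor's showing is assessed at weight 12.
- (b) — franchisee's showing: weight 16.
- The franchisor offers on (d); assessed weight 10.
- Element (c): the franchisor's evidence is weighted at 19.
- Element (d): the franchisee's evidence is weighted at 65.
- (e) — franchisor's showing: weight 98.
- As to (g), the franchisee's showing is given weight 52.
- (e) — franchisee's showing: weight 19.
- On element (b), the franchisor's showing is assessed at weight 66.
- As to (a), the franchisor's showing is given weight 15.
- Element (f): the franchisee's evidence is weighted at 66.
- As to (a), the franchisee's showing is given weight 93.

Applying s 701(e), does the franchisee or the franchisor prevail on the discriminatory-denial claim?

— Issue I —
Stage I.1 — burden on franchisee; standard: a clear and cogent showing (weight exceeds 76).
    (a): 93 − 15 = 78 > 76 [met]
  Stage I.1 carried; the burden shifts to the franchisor.
Stage I.2 — burden on franchisor; standard: the balance of probabilities (weight exceeds 49).
    (b): 66 − 16 = 50 > 49 [met]
  All elements met at the final stage.
With every stage satisfied, the franchisor prevails on this issue.
— Issue II —
Stage II.1 (franchisee, the balance of probabilities, weight is at least 55): (c) net 76−19=57 ≥ 55 — meets; (d) net 65−10=55 ≥ 55 — meets.
  All elements met. The burden passes to the franchisor.
Stage II.2 (franchisor, clear and convincing evidence, weight is at least 74): (e) net 98−19=79 ≥ 74 — meets.
  Stage II.2 carried; the final stage is satisfied.
All stages carried — the franchisor prevails on this issue.
— Issue III —
Stage III.1 (franchisee, the preponderance of the evidence, weight exceeds 53): (f) net 66−12=54 > 53 — meets.
  Stage III.1 carried; the burden remains with the franchisee.
Stage III.2 (franchisee, the preponderance of the evidence, weight exceeds 53): (g) 52 ≤ 53 — fails.
  The franchisee does not carry Stage III.2.
So the franchisor prevails on this issue.
Per-issue: Issue I → franchisor; Issue II → franchisor; Issue III → franchisor. The franchisee must prevail on at least one issue; overall, the franchisor prevails.

franchisor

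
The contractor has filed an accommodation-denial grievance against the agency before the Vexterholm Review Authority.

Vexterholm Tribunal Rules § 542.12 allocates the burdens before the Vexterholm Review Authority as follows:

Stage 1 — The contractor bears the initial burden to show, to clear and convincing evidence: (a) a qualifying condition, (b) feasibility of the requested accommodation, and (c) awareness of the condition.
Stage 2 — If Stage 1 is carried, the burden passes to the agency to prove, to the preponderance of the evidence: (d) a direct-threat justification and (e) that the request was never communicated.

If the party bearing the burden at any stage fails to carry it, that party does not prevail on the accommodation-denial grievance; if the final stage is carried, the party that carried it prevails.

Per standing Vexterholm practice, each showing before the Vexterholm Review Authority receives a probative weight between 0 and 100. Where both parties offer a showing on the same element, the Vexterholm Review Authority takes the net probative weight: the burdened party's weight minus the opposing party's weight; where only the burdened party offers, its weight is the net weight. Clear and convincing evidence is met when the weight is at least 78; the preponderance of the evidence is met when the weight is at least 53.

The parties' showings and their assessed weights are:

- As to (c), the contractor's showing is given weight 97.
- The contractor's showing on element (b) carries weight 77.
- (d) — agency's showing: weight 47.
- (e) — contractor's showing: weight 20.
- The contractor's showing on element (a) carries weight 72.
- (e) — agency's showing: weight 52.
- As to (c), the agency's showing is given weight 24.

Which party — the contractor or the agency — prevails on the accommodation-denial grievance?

agency

Stage 1 (contractor, clear and convincing evidence, weight is at least 78): (a) 72 < 78 — fails; (b) 77 < 78 — fails; (c) net 97−24=73 < 78 — fails.
  The contractor does not carry Stage 1.
The agency prevails.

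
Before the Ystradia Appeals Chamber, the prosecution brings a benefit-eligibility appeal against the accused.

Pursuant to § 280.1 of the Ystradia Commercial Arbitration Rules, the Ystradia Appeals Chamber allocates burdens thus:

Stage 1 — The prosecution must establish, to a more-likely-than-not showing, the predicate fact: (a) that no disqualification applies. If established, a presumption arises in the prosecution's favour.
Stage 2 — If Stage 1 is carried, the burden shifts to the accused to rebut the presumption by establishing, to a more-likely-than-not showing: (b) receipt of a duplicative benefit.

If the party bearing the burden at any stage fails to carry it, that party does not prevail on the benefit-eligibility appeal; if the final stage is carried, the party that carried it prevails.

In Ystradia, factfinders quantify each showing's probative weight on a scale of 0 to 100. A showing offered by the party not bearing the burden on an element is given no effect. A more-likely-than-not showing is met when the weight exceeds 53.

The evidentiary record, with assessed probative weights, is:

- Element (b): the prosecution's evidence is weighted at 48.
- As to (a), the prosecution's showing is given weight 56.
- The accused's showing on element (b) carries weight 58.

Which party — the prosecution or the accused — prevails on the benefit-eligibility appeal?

accused

At Stage 1 the prosecution must meet a more-likely-than-not showing (weight exceeds 53): on (a) the weight is 56, which does exceed 53, so (a) meets the standard.
  The prosecution carries Stage 1; the accused now bears the burden.
At Stage 2 the accused must meet a more-likely-than-not showing (weight exceeds 53): on (b) the weight is 58 (the prosecution's 48 is given no effect), which does exceed 53, so (b) meets the standard.
  Stage 2 carried; the final stage is satisfied.
With every stage satisfied, the accused prevails.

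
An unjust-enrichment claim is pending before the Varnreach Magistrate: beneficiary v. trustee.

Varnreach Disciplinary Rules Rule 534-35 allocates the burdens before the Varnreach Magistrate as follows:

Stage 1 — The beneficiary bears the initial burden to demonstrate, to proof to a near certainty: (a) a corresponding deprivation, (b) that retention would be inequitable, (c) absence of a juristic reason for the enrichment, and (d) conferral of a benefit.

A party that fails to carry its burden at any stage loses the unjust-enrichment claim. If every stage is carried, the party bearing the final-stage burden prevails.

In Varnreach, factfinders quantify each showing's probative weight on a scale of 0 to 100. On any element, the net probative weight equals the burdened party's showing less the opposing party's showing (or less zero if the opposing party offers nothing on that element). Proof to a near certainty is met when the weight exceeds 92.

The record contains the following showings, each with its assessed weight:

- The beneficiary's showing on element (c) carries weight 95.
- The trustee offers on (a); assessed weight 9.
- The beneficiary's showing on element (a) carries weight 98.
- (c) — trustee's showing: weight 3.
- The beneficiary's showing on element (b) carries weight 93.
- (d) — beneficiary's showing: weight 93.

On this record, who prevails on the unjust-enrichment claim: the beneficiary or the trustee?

trustee

At Stage 1 the beneficiary must meet proof to a near certainty (weight exceeds 92): on (a) the weight is 98 less the opposing 9 gives net 89, ≤ 92, so (a) does not meet the standard; on (b) the weight is 93, > 92, so (b) meets the standard; on (c) the weight is 95 less the opposing 3 gives net 92, ≤ 92, so (c) does not meet the standard; on (d) the weight is 93, > 92, so (d) meets the standard.
  Not every element is met, so the beneficiary fails to carry Stage 1.
The analysis ends at Stage 1; the trustee prevails.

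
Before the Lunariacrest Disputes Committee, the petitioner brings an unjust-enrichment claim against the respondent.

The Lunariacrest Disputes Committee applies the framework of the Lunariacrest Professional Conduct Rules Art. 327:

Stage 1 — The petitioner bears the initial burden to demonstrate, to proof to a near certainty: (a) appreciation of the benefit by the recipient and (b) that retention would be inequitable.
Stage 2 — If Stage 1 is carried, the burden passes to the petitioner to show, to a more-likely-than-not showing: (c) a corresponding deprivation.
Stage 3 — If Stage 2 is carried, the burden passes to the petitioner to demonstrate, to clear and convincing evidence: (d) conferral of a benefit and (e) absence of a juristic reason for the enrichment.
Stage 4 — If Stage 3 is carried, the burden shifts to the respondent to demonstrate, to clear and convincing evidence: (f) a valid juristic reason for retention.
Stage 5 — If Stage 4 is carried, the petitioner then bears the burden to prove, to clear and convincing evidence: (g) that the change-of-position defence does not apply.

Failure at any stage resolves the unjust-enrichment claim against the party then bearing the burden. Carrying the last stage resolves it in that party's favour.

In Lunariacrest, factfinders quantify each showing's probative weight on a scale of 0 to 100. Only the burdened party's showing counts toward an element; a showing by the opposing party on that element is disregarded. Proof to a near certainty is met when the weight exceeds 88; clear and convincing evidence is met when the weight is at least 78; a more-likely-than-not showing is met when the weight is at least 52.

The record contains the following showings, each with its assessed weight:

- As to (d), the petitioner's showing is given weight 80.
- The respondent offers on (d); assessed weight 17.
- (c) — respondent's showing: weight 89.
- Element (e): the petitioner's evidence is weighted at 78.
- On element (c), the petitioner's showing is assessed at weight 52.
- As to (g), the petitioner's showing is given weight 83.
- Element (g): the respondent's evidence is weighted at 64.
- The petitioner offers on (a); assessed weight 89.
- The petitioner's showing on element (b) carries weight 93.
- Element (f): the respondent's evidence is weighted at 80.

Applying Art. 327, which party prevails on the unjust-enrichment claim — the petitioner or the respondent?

petitioner

Stage 1 (petitioner, proof to a near certainty, weight exceeds 88): (a) 89 > 88 — meets; (b) 93 > 88 — meets.
  All elements met. The petitioner retains the burden for Stage 2.
Stage 2 (petitioner, a more-likely-than-not showing, weight is at least 52): (c) 52 (respondent's 89 disregarded) ≥ 52 — meets.
  All elements met. The petitioner retains the burden for Stage 3.
Stage 3 (petitioner, clear and convincing evidence, weight is at least 78): (d) 80 (respondent's 17 disregarded) ≥ 78 — meets; (e) 78 ≥ 78 — meets.
  Stage 3 is satisfied; the onus moves to the respondent.
Stage 4 (respondent, clear and convincing evidence, weight is at least 78): (f) 80 ≥ 78 — meets.
  The respondent carries Stage 4; the petitioner now bears the burden.
Stage 5 (petitioner, clear and convincing evidence, weight is at least 78): (g) 83 (respondent's 64 disregarded) ≥ 78 — meets.
  Stage 5 carried; the final stage is satisfied.
Every stage carried; the petitioner prevails.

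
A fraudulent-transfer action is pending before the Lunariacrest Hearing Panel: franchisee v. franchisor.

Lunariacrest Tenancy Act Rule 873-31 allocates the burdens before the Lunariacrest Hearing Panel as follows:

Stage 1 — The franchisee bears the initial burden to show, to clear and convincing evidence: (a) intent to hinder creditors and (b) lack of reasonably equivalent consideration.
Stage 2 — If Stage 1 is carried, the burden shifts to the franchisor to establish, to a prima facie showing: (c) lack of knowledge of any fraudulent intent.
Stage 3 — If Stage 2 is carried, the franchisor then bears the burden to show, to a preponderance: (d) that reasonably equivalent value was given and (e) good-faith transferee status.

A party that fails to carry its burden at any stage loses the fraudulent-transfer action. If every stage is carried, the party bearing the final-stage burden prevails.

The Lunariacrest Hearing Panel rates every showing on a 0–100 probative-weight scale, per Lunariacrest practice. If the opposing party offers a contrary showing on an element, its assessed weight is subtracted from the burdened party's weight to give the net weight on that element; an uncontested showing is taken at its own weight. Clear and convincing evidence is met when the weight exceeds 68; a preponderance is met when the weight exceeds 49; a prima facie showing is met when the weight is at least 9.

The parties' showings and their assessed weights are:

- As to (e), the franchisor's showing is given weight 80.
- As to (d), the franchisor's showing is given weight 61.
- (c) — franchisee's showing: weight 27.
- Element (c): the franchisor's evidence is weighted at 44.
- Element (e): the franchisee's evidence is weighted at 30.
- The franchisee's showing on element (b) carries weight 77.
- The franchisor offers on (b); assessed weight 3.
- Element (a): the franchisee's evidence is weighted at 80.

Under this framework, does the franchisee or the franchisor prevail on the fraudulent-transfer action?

franchisor

Stage 1 (franchisee, clear and convincing evidence, weight exceeds 68): (a) 80 > 68 — meets; (b) net 77−3=74 > 68 — meets.
  Stage 1 is satisfied; the onus moves to the franchisor.
Stage 2 (franchisor, a prima facie showing, weight is at least 9): (c) net 44−27=17 ≥ 9 — meets.
  Stage 2 carried; the burden remains with the franchisor.
Stage 3 (franchisor, a preponderance, weight exceeds 49): (d) 61 > 49 — meets; (e) net 80−30=50 > 49 — meets.
  The franchisor carries the last stage.
With every stage satisfied, the franchisor prevails.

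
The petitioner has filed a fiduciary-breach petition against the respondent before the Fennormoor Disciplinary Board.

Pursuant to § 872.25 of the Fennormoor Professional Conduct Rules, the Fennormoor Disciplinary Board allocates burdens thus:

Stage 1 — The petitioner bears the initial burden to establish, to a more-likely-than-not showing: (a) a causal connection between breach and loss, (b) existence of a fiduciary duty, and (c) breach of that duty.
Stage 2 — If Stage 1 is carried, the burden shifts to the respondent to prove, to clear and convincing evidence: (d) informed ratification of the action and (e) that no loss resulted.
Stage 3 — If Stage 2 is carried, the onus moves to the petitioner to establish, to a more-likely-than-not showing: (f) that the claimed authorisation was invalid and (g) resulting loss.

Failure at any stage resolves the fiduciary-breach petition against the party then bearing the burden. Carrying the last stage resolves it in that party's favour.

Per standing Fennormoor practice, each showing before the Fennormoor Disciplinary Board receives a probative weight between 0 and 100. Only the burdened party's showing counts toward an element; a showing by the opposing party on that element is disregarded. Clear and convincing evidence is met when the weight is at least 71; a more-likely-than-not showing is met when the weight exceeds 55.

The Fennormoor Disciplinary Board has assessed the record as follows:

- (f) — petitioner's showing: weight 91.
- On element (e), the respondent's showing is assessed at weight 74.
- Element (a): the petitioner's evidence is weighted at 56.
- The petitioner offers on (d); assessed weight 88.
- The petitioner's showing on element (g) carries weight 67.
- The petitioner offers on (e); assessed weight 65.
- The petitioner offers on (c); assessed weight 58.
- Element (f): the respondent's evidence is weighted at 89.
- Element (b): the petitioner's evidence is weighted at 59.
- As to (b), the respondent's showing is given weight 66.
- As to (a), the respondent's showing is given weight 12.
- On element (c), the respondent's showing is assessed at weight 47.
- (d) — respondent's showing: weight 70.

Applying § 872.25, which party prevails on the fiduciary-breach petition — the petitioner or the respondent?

petitioner

Stage 1 — burden on petitioner; standard: a more-likely-than-not showing (weight exceeds 55).
    (a): 56 (respondent's 12 disregarded) > 55 [met]
    (b): 59 (respondent's 66 disregarded) > 55 [met]
    (c): 58 (respondent's 47 disregarded) > 55 [met]
  Stage 1 is satisfied; the onus moves to the respondent.
Stage 2 — burden on respondent; standard: clear and convincing evidence (weight is at least 71).
    (d): 70 (petitioner's 88 disregarded) < 71 [not met]
    (e): 74 (petitioner's 65 disregarded) ≥ 71 [met]
  Stage 2 not carried; the respondent fails its burden.
The analysis ends at Stage 2; the petitioner prevails.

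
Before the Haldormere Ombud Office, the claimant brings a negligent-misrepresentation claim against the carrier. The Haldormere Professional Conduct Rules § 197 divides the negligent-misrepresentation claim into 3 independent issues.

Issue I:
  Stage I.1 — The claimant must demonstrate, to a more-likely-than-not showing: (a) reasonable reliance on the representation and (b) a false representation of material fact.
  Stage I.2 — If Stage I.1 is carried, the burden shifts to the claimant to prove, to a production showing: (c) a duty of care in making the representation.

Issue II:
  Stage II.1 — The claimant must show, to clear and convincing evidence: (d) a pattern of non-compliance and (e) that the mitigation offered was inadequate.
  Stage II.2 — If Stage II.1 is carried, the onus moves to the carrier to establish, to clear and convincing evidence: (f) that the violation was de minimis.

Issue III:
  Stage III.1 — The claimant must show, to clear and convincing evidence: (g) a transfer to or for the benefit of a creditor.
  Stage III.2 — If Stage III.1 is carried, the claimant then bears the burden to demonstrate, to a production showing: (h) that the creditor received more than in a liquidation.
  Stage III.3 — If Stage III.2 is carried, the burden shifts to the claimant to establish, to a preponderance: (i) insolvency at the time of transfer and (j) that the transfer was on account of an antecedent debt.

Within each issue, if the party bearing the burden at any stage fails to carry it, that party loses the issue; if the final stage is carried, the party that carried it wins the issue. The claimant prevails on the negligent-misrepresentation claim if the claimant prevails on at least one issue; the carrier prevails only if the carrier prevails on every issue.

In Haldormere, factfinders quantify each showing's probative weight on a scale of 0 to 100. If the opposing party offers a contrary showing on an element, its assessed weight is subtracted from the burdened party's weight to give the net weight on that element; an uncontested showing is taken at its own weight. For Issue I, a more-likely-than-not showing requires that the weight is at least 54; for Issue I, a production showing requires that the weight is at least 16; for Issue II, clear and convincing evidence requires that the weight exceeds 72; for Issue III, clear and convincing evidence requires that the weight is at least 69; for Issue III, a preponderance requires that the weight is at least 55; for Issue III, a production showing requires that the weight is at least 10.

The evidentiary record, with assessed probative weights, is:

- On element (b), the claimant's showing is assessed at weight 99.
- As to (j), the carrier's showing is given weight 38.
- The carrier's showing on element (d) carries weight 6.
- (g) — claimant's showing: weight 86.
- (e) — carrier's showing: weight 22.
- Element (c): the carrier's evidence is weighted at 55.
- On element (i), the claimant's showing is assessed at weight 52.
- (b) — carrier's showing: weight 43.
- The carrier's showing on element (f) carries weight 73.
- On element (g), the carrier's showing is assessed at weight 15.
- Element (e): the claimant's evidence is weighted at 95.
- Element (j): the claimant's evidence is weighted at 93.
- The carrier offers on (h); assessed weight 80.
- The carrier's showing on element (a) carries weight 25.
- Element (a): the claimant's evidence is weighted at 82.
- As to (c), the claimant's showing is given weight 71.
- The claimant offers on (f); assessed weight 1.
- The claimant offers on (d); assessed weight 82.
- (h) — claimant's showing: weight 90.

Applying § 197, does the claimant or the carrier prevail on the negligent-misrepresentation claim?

— Issue I —
At Stage I.1 the claimant must meet a more-likely-than-not showing (weight is at least 54): on (a) the weight is 82 less the opposing 25 gives net 57, ≥ 54, so (a) meets the standard; on (b) the weight is 99 less the opposing 43 gives net 56, which does reach 54, so (b) meets the standard.
  Stage I.1 carried; the burden remains with the claimant.
At Stage I.2 the claimant must meet a production showing (weight is at least 16): on (c) the weight is 71 less the opposing 55 gives net 16, ≥ 16, so (c) meets the standard.
  All elements met at the final stage.
All stages carried — the claimant prevails on this issue.
— Issue II —
At Stage II.1 the claimant must meet clear and convincing evidence (weight exceeds 72): on (d) the weight is 82 less the opposing 6 gives net 76, which does exceed 72, so (d) meets the standard; on (e) the weight is 95 less the opposing 22 gives net 73, > 72, so (e) meets the standard.
  The claimant carries Stage II.1; the carrier now bears the burden.
At Stage II.2 the carrier must meet clear and convincing evidence (weight exceeds 72): on (f) the weight is 73 less the opposing 1 gives net 72, which does not exceed 72, so (f) does not meet the standard.
  Not every element is met, so the carrier fails to carry Stage II.2.
So the claimant prevails on this issue.
— Issue III —
Stage III.1 (claimant, clear and convincing evidence, weight is at least 69): (g) net 86−15=71 ≥ 69 — meets.
  All elements met. The claimant retains the burden for Stage III.2.
Stage III.2 (claimant, a production showing, weight is at least 10): (h) net 90−80=10 ≥ 10 — meets.
  Stage III.2 is satisfied; the claimant continues to bear the burden.
Stage III.3 (claimant, a preponderance, weight is at least 55): (i) 52 < 55 — fails; (j) net 93−38=55 ≥ 55 — meets.
  Not every element is met, so the claimant fails to carry Stage III.3.
The analysis ends at Stage III.3; the carrier prevails on this issue.
Per-issue: Issue I → claimant; Issue II → claimant; Issue III → carrier. The claimant must prevail on at least one issue; overall, the claimant prevails.

claimant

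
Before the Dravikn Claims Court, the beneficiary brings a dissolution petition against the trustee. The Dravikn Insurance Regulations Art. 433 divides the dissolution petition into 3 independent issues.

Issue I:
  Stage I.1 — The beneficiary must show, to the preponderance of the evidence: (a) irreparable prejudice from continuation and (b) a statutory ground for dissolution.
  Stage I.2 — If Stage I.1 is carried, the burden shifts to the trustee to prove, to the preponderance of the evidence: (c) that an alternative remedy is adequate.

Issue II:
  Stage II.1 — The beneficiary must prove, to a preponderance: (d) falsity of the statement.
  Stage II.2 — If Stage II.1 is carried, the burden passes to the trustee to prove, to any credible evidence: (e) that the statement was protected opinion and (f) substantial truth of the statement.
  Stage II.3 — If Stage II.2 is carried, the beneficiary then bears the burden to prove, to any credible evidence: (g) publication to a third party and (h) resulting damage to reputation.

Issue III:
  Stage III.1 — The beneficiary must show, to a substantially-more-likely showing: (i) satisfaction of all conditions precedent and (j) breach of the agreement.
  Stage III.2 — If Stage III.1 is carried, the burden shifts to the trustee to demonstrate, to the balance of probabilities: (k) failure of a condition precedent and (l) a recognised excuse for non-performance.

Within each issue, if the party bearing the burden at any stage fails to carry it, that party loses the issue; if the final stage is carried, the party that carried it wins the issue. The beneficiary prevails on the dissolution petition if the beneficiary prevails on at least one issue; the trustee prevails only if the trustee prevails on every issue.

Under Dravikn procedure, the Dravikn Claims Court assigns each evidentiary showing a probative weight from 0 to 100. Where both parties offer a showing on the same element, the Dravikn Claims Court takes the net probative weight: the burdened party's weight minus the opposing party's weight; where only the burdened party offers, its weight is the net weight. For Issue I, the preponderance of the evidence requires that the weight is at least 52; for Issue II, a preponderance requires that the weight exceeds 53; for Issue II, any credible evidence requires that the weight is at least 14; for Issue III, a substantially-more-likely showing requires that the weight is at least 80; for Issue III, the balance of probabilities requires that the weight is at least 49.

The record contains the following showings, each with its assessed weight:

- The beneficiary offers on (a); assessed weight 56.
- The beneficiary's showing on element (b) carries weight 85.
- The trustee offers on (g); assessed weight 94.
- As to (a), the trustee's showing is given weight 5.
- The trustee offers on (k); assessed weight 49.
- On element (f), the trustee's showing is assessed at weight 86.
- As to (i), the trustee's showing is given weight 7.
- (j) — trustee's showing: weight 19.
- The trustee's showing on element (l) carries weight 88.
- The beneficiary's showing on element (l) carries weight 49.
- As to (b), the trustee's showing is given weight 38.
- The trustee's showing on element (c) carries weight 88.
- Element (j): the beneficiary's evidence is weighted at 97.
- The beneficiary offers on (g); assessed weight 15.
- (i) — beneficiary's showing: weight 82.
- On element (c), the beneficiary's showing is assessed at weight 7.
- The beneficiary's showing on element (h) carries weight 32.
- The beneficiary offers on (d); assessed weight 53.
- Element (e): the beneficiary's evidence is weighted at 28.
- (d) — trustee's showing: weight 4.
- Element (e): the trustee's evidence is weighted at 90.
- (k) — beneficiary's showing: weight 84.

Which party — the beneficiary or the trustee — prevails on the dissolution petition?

trustee

— Issue I —
At Stage I.1 the beneficiary must meet the preponderance of the evidence (weight is at least 52): on (a) the weight is 56 less the opposing 5 gives net 51, < 52, so (a) does not meet the standard; on (b) the weight is 85 less the opposing 38 gives net 47, which does not reach 52, so (b) does not meet the standard.
  Not every element is met, so the beneficiary fails to carry Stage I.1.
So the trustee prevails on this issue.
— Issue II —
At Stage II.1 the beneficiary must meet a preponderance (weight exceeds 53): on (d) the weight is 53 less the opposing 4 gives net 49, which does not exceed 53, so (d) does not meet the standard.
  Not every element is met, so the beneficiary fails to carry Stage II.1.
The analysis ends at Stage II.1; the trustee prevails on this issue.
— Issue III —
Stage III.1 (beneficiary, a substantially-more-likely showing, weight is at least 80): (i) net 82−7=75 < 80 — fails; (j) net 97−19=78 < 80 — fails.
  Stage III.1 not carried; the beneficiary fails its burden.
The trustee prevails on this issue.
Per-issue: Issue I → trustee; Issue II → trustee; Issue III → trustee. The beneficiary must prevail on at least one issue; overall, the trustee prevails.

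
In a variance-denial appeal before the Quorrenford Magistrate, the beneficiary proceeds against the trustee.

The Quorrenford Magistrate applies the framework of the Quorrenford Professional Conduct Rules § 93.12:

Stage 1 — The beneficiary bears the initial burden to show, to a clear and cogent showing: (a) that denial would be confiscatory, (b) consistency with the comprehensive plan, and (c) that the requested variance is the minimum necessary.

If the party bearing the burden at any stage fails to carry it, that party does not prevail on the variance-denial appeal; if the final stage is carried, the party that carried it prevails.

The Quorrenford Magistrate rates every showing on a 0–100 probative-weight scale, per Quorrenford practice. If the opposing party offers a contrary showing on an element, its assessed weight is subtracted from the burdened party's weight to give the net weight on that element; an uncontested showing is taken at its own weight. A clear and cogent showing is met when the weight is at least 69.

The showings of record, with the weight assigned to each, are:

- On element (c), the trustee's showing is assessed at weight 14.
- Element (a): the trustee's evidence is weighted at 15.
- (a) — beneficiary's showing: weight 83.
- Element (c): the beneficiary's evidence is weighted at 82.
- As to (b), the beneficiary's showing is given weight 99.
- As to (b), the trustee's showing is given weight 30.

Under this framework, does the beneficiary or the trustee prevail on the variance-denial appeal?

Stage 1 — burden on beneficiary; standard: a clear and cogent showing (weight is at least 69).
    (a): 83 − 15 = 68 < 69 [not met]
    (b): 99 − 30 = 69 ≥ 69 [met]
    (c): 82 − 14 = 68 < 69 [not met]
  Stage 1 not carried; the beneficiary fails its burden.
The analysis ends at Stage 1; the trustee prevails.

trustee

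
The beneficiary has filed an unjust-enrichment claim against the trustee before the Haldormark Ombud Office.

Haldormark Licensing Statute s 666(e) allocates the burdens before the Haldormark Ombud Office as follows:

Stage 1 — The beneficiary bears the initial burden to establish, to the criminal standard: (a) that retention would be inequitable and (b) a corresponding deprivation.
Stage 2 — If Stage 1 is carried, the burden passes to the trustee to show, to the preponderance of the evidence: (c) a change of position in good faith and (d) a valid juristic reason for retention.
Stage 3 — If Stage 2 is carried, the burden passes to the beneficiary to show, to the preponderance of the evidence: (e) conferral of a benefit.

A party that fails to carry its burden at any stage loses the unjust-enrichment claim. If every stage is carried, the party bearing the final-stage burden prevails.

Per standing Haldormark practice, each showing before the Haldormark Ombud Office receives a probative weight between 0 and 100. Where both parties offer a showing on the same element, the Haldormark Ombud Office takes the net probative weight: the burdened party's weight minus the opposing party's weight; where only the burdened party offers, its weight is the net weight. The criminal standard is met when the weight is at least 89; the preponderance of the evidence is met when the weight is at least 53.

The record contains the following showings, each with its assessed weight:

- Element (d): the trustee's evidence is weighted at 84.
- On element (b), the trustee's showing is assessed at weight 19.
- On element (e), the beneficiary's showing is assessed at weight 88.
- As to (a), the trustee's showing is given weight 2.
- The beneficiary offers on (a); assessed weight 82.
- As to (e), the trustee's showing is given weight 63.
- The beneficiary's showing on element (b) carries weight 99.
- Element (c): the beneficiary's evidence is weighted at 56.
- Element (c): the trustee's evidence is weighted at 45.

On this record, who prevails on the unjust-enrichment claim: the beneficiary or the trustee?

trustee

Stage 1 (beneficiary, the criminal standard, weight is at least 89): (a) net 82−2=80 < 89 — fails; (b) net 99−19=80 < 89 — fails.
  Not every element is met, so the beneficiary fails to carry Stage 1.
So the trustee prevails.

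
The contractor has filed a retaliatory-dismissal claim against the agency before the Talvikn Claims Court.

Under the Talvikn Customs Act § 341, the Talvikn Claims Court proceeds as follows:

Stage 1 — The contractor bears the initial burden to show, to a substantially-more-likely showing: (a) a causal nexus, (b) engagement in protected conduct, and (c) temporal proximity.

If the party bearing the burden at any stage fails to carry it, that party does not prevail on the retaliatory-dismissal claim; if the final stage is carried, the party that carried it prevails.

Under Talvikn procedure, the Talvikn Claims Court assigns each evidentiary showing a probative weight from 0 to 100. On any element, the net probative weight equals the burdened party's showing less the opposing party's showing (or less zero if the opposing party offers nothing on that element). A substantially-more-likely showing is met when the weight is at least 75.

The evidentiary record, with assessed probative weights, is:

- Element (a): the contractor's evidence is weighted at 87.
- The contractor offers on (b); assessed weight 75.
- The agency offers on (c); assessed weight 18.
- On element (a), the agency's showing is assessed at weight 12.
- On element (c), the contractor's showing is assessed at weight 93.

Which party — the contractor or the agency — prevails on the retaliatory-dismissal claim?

Stage 1 — burden on contractor; standard: a substantially-more-likely showing (weight is at least 75).
    (a): 87 − 12 = 75 ≥ 75 [met]
    (b): 75 ≥ 75 [met]
    (c): 93 − 18 = 75 ≥ 75 [met]
  Stage 1 carried; the final stage is satisfied.
With every stage satisfied, the contractor prevails.

contractor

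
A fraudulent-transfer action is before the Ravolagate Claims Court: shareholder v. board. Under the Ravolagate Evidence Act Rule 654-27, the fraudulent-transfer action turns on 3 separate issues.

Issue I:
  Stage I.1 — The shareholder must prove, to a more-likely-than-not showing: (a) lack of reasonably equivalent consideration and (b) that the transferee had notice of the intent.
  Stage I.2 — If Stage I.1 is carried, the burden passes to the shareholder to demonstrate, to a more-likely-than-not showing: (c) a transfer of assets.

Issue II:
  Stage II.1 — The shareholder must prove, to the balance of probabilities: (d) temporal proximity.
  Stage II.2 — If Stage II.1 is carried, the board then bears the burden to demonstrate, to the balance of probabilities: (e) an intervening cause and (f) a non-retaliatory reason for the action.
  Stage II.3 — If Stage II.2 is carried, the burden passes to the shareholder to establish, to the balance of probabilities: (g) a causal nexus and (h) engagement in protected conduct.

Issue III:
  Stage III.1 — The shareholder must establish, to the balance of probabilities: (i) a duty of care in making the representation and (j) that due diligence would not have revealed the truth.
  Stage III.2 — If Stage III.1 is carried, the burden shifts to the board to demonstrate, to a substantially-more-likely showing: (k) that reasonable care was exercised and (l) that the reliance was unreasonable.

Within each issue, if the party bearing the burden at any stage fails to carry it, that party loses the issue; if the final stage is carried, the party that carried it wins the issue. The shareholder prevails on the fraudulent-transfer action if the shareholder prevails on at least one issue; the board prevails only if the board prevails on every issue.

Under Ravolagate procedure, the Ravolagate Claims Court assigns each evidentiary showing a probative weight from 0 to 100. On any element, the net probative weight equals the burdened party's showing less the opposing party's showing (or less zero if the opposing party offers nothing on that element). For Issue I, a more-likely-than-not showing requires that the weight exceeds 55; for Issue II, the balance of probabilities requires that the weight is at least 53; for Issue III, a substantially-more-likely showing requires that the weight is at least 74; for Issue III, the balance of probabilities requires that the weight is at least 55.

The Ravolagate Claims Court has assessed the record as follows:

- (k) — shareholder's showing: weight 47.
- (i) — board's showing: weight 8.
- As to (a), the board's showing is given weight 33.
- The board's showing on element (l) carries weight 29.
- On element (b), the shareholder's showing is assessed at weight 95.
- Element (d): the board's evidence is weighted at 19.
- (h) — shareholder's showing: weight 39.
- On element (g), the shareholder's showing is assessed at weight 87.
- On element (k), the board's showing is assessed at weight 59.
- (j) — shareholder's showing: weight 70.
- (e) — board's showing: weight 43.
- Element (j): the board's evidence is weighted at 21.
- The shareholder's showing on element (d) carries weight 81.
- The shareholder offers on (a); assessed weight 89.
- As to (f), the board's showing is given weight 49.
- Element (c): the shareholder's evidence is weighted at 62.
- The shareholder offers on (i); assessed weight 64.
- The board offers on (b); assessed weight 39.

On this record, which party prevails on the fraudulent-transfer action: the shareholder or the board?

— Issue I —
Stage I.1 (shareholder, a more-likely-than-not showing, weight exceeds 55): (a) net 89−33=56 > 55 — meets; (b) net 95−39=56 > 55 — meets.
  Stage I.1 carried; the burden remains with the shareholder.
Stage I.2 (shareholder, a more-likely-than-not showing, weight exceeds 55): (c) 62 > 55 — meets.
  The shareholder carries the last stage.
Every stage carried; the shareholder prevails on this issue.
— Issue II —
At Stage II.1 the shareholder must meet the balance of probabilities (weight is at least 53): on (d) the weight is 81 less the opposing 19 gives net 62, ≥ 53, so (d) meets the standard.
  Stage II.1 is satisfied; the onus moves to the board.
At Stage II.2 the board must meet the balance of probabilities (weight is at least 53): on (e) the weight is 43, which does not reach 53, so (e) does not meet the standard; on (f) the weight is 49, < 53, so (f) does not meet the standard.
  Not every element is met, so the board fails to carry Stage II.2.
So the shareholder prevails on this issue.
— Issue III —
Stage III.1 (shareholder, the balance of probabilities, weight is at least 55): (i) net 64−8=56 ≥ 55 — meets; (j) net 70−21=49 < 55 — fails.
  Stage III.1 not carried; the shareholder fails its burden.
The analysis ends at Stage III.1; the board prevails on this issue.
Per-issue: Issue I → shareholder; Issue II → shareholder; Issue III → board. The shareholder must prevail on at least one issue; overall, the shareholder prevails.

shareholder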